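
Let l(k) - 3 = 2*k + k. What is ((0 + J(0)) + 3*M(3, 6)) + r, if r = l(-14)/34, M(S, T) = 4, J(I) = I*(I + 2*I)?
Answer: 369/34 ≈ 10.853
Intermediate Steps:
J(I) = 3*I² (J(I) = I*(3*I) = 3*I²)
l(k) = 3 + 3*k (l(k) = 3 + (2*k + k) = 3 + 3*k)
r = -39/34 (r = (3 + 3*(-14))/34 = (3 - 42)*(1/34) = -39*1/34 = -39/34 ≈ -1.1471)
((0 + J(0)) + 3*M(3, 6)) + r = ((0 + 3*0²) + 3*4) - 39/34 = ((0 + 3*0) + 12) - 39/34 = ((0 + 0) + 12) - 39/34 = (0 + 12) - 39/34 = 12 - 39/34 = 369/34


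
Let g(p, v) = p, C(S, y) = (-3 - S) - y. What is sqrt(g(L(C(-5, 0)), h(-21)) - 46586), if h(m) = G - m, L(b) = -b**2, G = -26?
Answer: I*sqrt(46590) ≈ 215.85*I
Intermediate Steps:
C(S, y) = -3 - S - y
h(m) = -26 - m
sqrt(g(L(C(-5, 0)), h(-21)) - 46586) = sqrt(-(-3 - 1*(-5) - 1*0)**2 - 46586) = sqrt(-(-3 + 5 + 0)**2 - 46586) = sqrt(-1*2**2 - 46586) = sqrt(-1*4 - 46586) = sqrt(-4 - 46586) = sqrt(-46590) = I*sqrt(46590)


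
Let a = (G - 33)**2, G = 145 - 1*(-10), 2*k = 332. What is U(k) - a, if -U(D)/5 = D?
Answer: -15714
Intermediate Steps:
k = 166 (k = (1/2)*332 = 166)
G = 155 (G = 145 + 10 = 155)
U(D) = -5*D
a = 14884 (a = (155 - 33)**2 = 122**2 = 14884)
U(k) - a = -5*166 - 1*14884 = -830 - 14884 = -15714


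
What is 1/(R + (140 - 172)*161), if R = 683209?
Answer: 1/678057 ≈ 1.4748e-6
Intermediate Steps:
1/(R + (140 - 172)*161) = 1/(683209 + (140 - 172)*161) = 1/(683209 - 32*161) = 1/(683209 - 5152) = 1/678057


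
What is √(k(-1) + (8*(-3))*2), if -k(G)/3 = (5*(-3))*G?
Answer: I*√93 ≈ 9.6436*I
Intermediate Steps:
k(G) = 45*G (k(G) = -3*5*(-3)*G = -(-45)*G = 45*G)
√(k(-1) + (8*(-3))*2) = √(45*(-1) + (8*(-3))*2) = √(-45 - 24*2) = √(-45 - 48) = √(-93) = I*√93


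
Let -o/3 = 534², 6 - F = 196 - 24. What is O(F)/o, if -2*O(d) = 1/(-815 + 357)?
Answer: -1/783608688 ≈ -1.2761e-9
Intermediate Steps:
F = -166 (F = 6 - (196 - 24) = 6 - 1*172 = 6 - 172 = -166)
O(d) = 1/916 (O(d) = -1/(2*(-815 + 357)) = -½/(-458) = -½*(-1/458) = 1/916)
o = -855468 (o = -3*534² = -3*285156 = -855468)
O(F)/o = (1/916)/(-855468) = (1/916)*(-1/855468) = -1/783608688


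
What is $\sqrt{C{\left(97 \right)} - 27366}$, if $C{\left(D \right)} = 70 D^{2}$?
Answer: $4 \sqrt{39454} \approx 794.52$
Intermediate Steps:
$\sqrt{C{\left(97 \right)} - 27366} = \sqrt{70 \cdot 97^{2} - 27366} = \sqrt{70 \cdot 9409 - 27366} = \sqrt{658630 - 27366} = \sqrt{631264} = 4 \sqrt{39454}$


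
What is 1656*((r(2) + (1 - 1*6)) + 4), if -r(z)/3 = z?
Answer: -11592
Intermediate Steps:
r(z) = -3*z
1656*((r(2) + (1 - 1*6)) + 4) = 1656*((-3*2 + (1 - 1*6)) + 4) = 1656*((-6 + (1 - 6)) + 4) = 1656*((-6 - 5) + 4) = 1656*(-11 + 4) = 1656*(-7) = -11592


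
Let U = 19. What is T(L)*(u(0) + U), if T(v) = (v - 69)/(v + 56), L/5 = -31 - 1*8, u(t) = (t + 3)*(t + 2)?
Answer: 6600/139 ≈ 47.482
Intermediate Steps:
u(t) = (2 + t)*(3 + t) (u(t) = (3 + t)*(2 + t) = (2 + t)*(3 + t))
L = -195 (L = 5*(-31 - 1*8) = 5*(-31 - 8) = 5*(-39) = -195)
T(v) = (-69 + v)/(56 + v)
T(L)*(u(0) + U) = ((-69 - 195)/(56 - 195))*((6 + 0² + 5*0) + 19) = (-264/(-139))*((6 + 0 + 0) + 19) = (-1/139*(-264))*(6 + 19) = (264/139)*25 = 6600/139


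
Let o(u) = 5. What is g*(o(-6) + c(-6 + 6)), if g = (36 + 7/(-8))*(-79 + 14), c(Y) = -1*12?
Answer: 127855/8 ≈ 15982.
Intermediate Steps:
c(Y) = -12
g = -18265/8 (g = (36 + 7*(-1/8))*(-65) = (36 - 7/8)*(-65) = (281/8)*(-65) = -18265/8 ≈ -2283.1)
g*(o(-6) + c(-6 + 6)) = -18265*(5 - 12)/8 = -18265/8*(-7) = 127855/8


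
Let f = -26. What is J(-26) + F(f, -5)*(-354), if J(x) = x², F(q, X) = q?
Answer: 9880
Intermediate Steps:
J(-26) + F(f, -5)*(-354) = (-26)² - 26*(-354) = 676 + 9204 = 9880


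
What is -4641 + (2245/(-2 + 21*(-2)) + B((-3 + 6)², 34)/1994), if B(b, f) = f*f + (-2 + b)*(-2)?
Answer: -205804529/43868 ≈ -4691.5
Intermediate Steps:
B(b, f) = 4 + f² - 2*b (B(b, f) = f² + (4 - 2*b) = 4 + f² - 2*b)
-4641 + (2245/(-2 + 21*(-2)) + B((-3 + 6)², 34)/1994) = -4641 + (2245/(-2 + 21*(-2)) + (4 + 34² - 2*(-3 + 6)²)/1994) = -4641 + (2245/(-2 - 42) + (4 + 1156 - 2*3²)*(1/1994)) = -4641 + (2245/(-44) + (4 + 1156 - 2*9)*(1/1994)) = -4641 + (2245*(-1/44) + (4 + 1156 - 18)*(1/1994)) = -4641 + (-2245/44 + 1142*(1/1994)) = -4641 + (-2245/44 + 571/997) = -4641 - 2213141/43868 = -205804529/43868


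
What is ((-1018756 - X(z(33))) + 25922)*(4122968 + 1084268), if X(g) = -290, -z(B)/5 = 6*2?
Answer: -5168410848384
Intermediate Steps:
z(B) = -60 (z(B) = -30*2 = -5*12 = -60)
((-1018756 - X(z(33))) + 25922)*(4122968 + 1084268) = ((-1018756 - 1*(-290)) + 25922)*(4122968 + 1084268) = ((-1018756 + 290) + 25922)*5207236 = (-1018466 + 25922)*5207236 = -992544*5207236 = -5168410848384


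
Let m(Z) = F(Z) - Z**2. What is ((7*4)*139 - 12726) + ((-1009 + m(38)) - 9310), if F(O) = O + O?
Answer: -20521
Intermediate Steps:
F(O) = 2*O
m(Z) = -Z**2 + 2*Z (m(Z) = 2*Z - Z**2 = -Z**2 + 2*Z)
((7*4)*139 - 12726) + ((-1009 + m(38)) - 9310) = ((7*4)*139 - 12726) + ((-1009 + 38*(2 - 1*38)) - 9310) = (28*139 - 12726) + ((-1009 + 38*(2 - 38)) - 9310) = (3892 - 12726) + ((-1009 + 38*(-36)) - 9310) = -8834 + ((-1009 - 1368) - 9310) = -8834 + (-2377 - 9310) = -8834 - 11687 = -20521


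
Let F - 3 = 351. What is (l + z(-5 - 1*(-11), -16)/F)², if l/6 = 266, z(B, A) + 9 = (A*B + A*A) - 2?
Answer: 319375307689/125316 ≈ 2.5486e+6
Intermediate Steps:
z(B, A) = -11 + A² + A*B (z(B, A) = -9 + ((A*B + A*A) - 2) = -9 + ((A*B + A²) - 2) = -9 + ((A² + A*B) - 2) = -9 + (-2 + A² + A*B) = -11 + A² + A*B)
l = 1596 (l = 6*266 = 1596)
F = 354 (F = 3 + 351 = 354)
(l + z(-5 - 1*(-11), -16)/F)² = (1596 + (-11 + (-16)² - 16*(-5 - 1*(-11)))/354)² = (1596 + (-11 + 256 - 16*(-5 + 11))*(1/354))² = (1596 + (-11 + 256 - 16*6)*(1/354))² = (1596 + (-11 + 256 - 96)*(1/354))² = (1596 + 149*(1/354))² = (1596 + 149/354)² = (565133/354)² = 319375307689/125316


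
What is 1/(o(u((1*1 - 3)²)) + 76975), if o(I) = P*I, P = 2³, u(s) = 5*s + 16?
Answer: 1/77263 ≈ 1.2943e-5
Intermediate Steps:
u(s) = 16 + 5*s
P = 8
o(I) = 8*I
1/(o(u((1*1 - 3)²)) + 76975) = 1/(8*(16 + 5*(1*1 - 3)²) + 76975) = 1/(8*(16 + 5*(1 - 3)²) + 76975) = 1/(8*(16 + 5*(-2)²) + 76975) = 1/(8*(16 + 5*4) + 76975) = 1/(8*(16 + 20) + 76975) = 1/(8*36 + 76975) = 1/(288 + 76975) = 1/77263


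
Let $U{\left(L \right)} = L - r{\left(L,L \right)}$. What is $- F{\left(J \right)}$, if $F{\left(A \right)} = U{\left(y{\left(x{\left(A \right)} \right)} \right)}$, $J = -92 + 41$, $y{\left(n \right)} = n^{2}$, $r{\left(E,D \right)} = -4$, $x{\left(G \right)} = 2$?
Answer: $-8$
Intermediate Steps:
$U{\left(L \right)} = 4 + L$ ($U{\left(L \right)} = L - -4 = L + 4 = 4 + L$)
$J = -51$
$F{\left(A \right)} = 8$ ($F{\left(A \right)} = 4 + 2^{2} = 4 + 4 = 8$)
$- F{\left(J \right)} = \left(-1\right) 8 = -8$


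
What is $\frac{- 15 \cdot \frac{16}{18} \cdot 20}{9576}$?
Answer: $- \frac{100}{3591} \approx -0.027847$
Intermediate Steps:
$\frac{- 15 \cdot \frac{16}{18} \cdot 20}{9576} = - 15 \cdot 16 \cdot \frac{1}{18} \cdot 20 \cdot \frac{1}{9576} = \left(-15\right) \frac{8}{9} \cdot 20 \cdot \frac{1}{9576} = \left(- \frac{40}{3}\right) 20 \cdot \frac{1}{9576} = \left(- \frac{800}{3}\right) \frac{1}{9576} = - \frac{100}{3591}$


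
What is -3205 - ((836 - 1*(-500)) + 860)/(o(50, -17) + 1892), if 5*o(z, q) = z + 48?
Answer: -1702465/531 ≈ -3206.1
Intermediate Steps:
o(z, q) = 48/5 + z/5 (o(z, q) = (z + 48)/5 = (48 + z)/5 = 48/5 + z/5)
-3205 - ((836 - 1*(-500)) + 860)/(o(50, -17) + 1892) = -3205 - ((836 - 1*(-500)) + 860)/((48/5 + (⅕)*50) + 1892) = -3205 - ((836 + 500) + 860)/((48/5 + 10) + 1892) = -3205 - (1336 + 860)/(98/5 + 1892) = -3205 - 2196/9558/5 = -3205 - 2196*5/9558 = -3205 - 1*610/531 = -3205 - 610/531 = -1702465/531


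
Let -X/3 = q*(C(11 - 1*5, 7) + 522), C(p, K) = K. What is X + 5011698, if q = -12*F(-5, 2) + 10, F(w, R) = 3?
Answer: 5052960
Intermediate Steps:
q = -26 (q = -12*3 + 10 = -36 + 10 = -26)
X = 41262 (X = -(-78)*(7 + 522) = -(-78)*529 = -3*(-13754) = 41262)
X + 5011698 = 41262 + 5011698 = 5052960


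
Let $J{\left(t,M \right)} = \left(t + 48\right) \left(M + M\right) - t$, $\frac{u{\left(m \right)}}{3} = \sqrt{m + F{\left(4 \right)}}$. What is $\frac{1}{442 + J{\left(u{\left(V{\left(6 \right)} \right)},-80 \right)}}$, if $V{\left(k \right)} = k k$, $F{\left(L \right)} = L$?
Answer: $- \frac{517}{3075506} + \frac{69 \sqrt{10}}{3075506} \approx -9.7156 \cdot 10^{-5}$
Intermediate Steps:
$V{\left(k \right)} = k^{2}$
$u{\left(m \right)} = 3 \sqrt{4 + m}$ ($u{\left(m \right)} = 3 \sqrt{m + 4} = 3 \sqrt{4 + m}$)
$J{\left(t,M \right)} = - t + 2 M \left(48 + t\right)$ ($J{\left(t,M \right)} = \left(48 + t\right) 2 M - t = 2 M \left(48 + t\right) - t = - t + 2 M \left(48 + t\right)$)
$\frac{1}{442 + J{\left(u{\left(V{\left(6 \right)} \right)},-80 \right)}} = \frac{1}{442 + \left(- 3 \sqrt{4 + 6^{2}} + 96 \left(-80\right) + 2 \left(-80\right) 3 \sqrt{4 + 6^{2}}\right)} = \frac{1}{442 - \left(7680 + 3 \sqrt{4 + 36} + 160 \cdot 3 \sqrt{4 + 36}\right)} = \frac{1}{442 - \left(7680 + 6 \sqrt{10} + 160 \cdot 3 \sqrt{40}\right)} = \frac{1}{442 - \left(7680 + 3 \cdot 2 \sqrt{10} + 160 \cdot 3 \cdot 2 \sqrt{10}\right)} = \frac{1}{442 - \left(7680 + 6 \sqrt{10} + 160 \cdot 6 \sqrt{10}\right)} = \frac{1}{442 - \left(7680 + 966 \sqrt{10}\right)} = \frac{1}{-7238 - 966 \sqrt{10}}$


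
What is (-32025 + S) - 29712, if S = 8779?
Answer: -52958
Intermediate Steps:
(-32025 + S) - 29712 = (-32025 + 8779) - 29712 = -23246 - 29712 = -52958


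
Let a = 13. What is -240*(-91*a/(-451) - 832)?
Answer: 89771760/451 ≈ 1.9905e+5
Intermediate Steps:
-240*(-91*a/(-451) - 832) = -240*(-91*13/(-451) - 832) = -240*(-1183*(-1/451) - 832) = -240*(1183/451 - 832) = -240*(-374049/451) = 89771760/451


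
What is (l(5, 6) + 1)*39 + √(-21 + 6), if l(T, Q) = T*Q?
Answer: 1209 + I*√15 ≈ 1209.0 + 3.873*I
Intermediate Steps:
l(T, Q) = Q*T
(l(5, 6) + 1)*39 + √(-21 + 6) = (6*5 + 1)*39 + √(-21 + 6) = (30 + 1)*39 + √(-15) = 31*39 + I*√15 = 1209 + I*√15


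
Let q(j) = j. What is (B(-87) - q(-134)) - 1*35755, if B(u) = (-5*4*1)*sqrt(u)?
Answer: -35621 - 20*I*sqrt(87) ≈ -35621.0 - 186.55*I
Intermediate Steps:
B(u) = -20*sqrt(u) (B(u) = (-20*1)*sqrt(u) = -20*sqrt(u))
(B(-87) - q(-134)) - 1*35755 = (-20*I*sqrt(87) - 1*(-134)) - 1*35755 = (-20*I*sqrt(87) + 134) - 35755 = (134 - 20*I*sqrt(87)) - 35755 = -35621 - 20*I*sqrt(87)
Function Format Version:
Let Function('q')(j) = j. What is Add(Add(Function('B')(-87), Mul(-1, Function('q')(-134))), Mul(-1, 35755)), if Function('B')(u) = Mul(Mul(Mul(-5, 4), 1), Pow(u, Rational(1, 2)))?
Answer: Add(-35621, Mul(-20, I, Pow(87, Rational(1, 2)))) ≈ Add(-35621., Mul(-186.55, I))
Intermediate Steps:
Function('B')(u) = Mul(-20, Pow(u, Rational(1, 2))) (Function('B')(u) = Mul(Mul(-20, 1), Pow(u, Rational(1, 2))) = Mul(-20, Pow(u, Rational(1, 2))))
Add(Add(Function('B')(-87), Mul(-1, Function('q')(-134))), Mul(-1, 35755)) = Add(Add(Mul(-20, Pow(-87, Rational(1, 2))), Mul(-1, -134)), Mul(-1, 35755)) = Add(Add(Mul(-20, Mul(I, Pow(87, Rational(1, 2)))), 134), -35755) = Add(Add(Mul(-20, I, Pow(87, Rational(1, 2))), 134), -35755) = Add(Add(134, Mul(-20, I, Pow(87, Rational(1, 2)))), -35755) = Add(-35621, Mul(-20, I, Pow(87, Rational(1, 2))))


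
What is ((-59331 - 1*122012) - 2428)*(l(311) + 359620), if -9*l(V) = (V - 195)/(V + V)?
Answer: -20553281918918/311 ≈ -6.6088e+10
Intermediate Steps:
l(V) = -(-195 + V)/(18*V) (l(V) = -(V - 195)/(9*(V + V)) = -(-195 + V)/(9*(2*V)) = -(-195 + V)*1/(2*V)/9 = -(-195 + V)/(18*V))
((-59331 - 1*122012) - 2428)*(l(311) + 359620) = ((-59331 - 1*122012) - 2428)*((1/18)*(195 - 1*311)/311 + 359620) = ((-59331 - 122012) - 2428)*((1/18)*(1/311)*(195 - 311) + 359620) = (-181343 - 2428)*((1/18)*(1/311)*(-116) + 359620) = -183771*(-58/2799 + 359620) = -183771*1006576322/2799 = -20553281918918/311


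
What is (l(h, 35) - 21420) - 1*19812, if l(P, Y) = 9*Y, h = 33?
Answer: -40917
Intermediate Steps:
(l(h, 35) - 21420) - 1*19812 = (9*35 - 21420) - 1*19812 = (315 - 21420) - 19812 = -21105 - 19812 = -40917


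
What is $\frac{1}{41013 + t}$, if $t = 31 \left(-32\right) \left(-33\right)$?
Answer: $\frac{1}{73749} \approx 1.356 \cdot 10^{-5}$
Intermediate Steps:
$t = 32736$ ($t = \left(-992\right) \left(-33\right) = 32736$)
$\frac{1}{41013 + t} = \frac{1}{41013 + 32736} = \frac{1}{73749}$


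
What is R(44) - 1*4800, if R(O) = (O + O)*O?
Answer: -928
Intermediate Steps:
R(O) = 2*O² (R(O) = (2*O)*O = 2*O²)
R(44) - 1*4800 = 2*44² - 1*4800 = 2*1936 - 4800 = 3872 - 4800 = -928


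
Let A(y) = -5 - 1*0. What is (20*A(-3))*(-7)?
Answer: 700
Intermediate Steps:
A(y) = -5 (A(y) = -5 + 0 = -5)
(20*A(-3))*(-7) = (20*(-5))*(-7) = -100*(-7) = 700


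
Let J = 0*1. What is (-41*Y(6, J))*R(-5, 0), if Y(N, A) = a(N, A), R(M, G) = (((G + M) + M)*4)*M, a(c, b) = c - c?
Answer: 0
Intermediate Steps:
a(c, b) = 0
R(M, G) = M*(4*G + 8*M) (R(M, G) = ((G + 2*M)*4)*M = (4*G + 8*M)*M = M*(4*G + 8*M))
J = 0
Y(N, A) = 0
(-41*Y(6, J))*R(-5, 0) = (-41*0)*(4*(-5)*(0 + 2*(-5))) = 0*(4*(-5)*(0 - 10)) = 0*(4*(-5)*(-10)) = 0*200 = 0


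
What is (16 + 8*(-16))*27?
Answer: -3024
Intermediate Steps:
(16 + 8*(-16))*27 = (16 - 128)*27 = -112*27 = -3024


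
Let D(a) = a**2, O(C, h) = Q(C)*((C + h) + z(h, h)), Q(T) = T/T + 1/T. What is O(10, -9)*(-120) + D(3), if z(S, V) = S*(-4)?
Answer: -4875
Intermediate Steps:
z(S, V) = -4*S
Q(T) = 1 + 1/T
O(C, h) = (1 + C)*(C - 3*h)/C (O(C, h) = ((1 + C)/C)*((C + h) - 4*h) = ((1 + C)/C)*(C - 3*h) = (1 + C)*(C - 3*h)/C)
O(10, -9)*(-120) + D(3) = ((1 + 10)*(10 - 3*(-9))/10)*(-120) + 3**2 = ((1/10)*11*(10 + 27))*(-120) + 9 = ((1/10)*11*37)*(-120) + 9 = (407/10)*(-120) + 9 = -4884 + 9 = -4875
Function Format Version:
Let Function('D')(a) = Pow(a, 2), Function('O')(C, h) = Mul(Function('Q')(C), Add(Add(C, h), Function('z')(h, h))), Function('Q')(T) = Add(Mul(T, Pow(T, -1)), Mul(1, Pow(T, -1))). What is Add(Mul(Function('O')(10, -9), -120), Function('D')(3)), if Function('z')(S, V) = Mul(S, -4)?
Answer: -4875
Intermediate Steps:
Function('z')(S, V) = Mul(-4, S)
Function('Q')(T) = Add(1, Pow(T, -1))
Function('O')(C, h) = Mul(Pow(C, -1), Add(1, C), Add(C, Mul(-3, h))) (Function('O')(C, h) = Mul(Mul(Pow(C, -1), Add(1, C)), Add(Add(C, h), Mul(-4, h))) = Mul(Mul(Pow(C, -1), Add(1, C)), Add(C, Mul(-3, h))) = Mul(Pow(C, -1), Add(1, C), Add(C, Mul(-3, h))))
Add(Mul(Function('O')(10, -9), -120), Function('D')(3)) = Add(Mul(Mul(Pow(10, -1), Add(1, 10), Add(10, Mul(-3, -9))), -120), Pow(3, 2)) = Add(Mul(Mul(Rational(1, 10), 11, Add(10, 27)), -120), 9) = Add(Mul(Mul(Rational(1, 10), 11, 37), -120), 9) = Add(Mul(Rational(407, 10), -120), 9) = Add(-4884, 9) = -4875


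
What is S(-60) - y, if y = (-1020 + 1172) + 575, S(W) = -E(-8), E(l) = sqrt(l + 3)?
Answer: -727 - I*sqrt(5) ≈ -727.0 - 2.2361*I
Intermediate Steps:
E(l) = sqrt(3 + l)
S(W) = -I*sqrt(5) (S(W) = -sqrt(3 - 8) = -sqrt(-5) = -I*sqrt(5))
y = 727 (y = 152 + 575 = 727)
S(-60) - y = -I*sqrt(5) - 1*727 = -I*sqrt(5) - 727 = -727 - I*sqrt(5)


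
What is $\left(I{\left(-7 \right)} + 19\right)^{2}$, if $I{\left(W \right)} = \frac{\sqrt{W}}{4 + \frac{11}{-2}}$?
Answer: $\frac{3221}{9} - \frac{76 i \sqrt{7}}{3} \approx 357.89 - 67.026 i$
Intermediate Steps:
$I{\left(W \right)} = - \frac{2 \sqrt{W}}{3}$ ($I{\left(W \right)} = \frac{\sqrt{W}}{4 + 11 \left(- \frac{1}{2}\right)} = \frac{\sqrt{W}}{4 - \frac{11}{2}} = \frac{\sqrt{W}}{- \frac{3}{2}} = - \frac{2 \sqrt{W}}{3}$)
$\left(I{\left(-7 \right)} + 19\right)^{2} = \left(- \frac{2 \sqrt{-7}}{3} + 19\right)^{2} = \left(- \frac{2 i \sqrt{7}}{3} + 19\right)^{2} = \left(19 - \frac{2 i \sqrt{7}}{3}\right)^{2}$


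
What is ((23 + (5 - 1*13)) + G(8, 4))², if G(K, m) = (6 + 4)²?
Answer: 13225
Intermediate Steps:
G(K, m) = 100 (G(K, m) = 10² = 100)
((23 + (5 - 1*13)) + G(8, 4))² = ((23 + (5 - 1*13)) + 100)² = ((23 + (5 - 13)) + 100)² = ((23 - 8) + 100)² = (15 + 100)² = 115² = 13225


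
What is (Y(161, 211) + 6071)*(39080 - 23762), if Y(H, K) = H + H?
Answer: 97927974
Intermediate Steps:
Y(H, K) = 2*H
(Y(161, 211) + 6071)*(39080 - 23762) = (2*161 + 6071)*(39080 - 23762) = (322 + 6071)*15318 = 6393*15318 = 97927974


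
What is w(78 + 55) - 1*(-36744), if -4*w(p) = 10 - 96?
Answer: 73531/2 ≈ 36766.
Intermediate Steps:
w(p) = 43/2 (w(p) = -(10 - 96)/4 = -¼*(-86) = 43/2)
w(78 + 55) - 1*(-36744) = 43/2 - 1*(-36744) = 43/2 + 36744 = 73531/2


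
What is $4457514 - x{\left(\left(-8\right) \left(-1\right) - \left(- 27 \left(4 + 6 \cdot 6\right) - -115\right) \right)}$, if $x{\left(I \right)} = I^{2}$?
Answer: $3510785$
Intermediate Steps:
$4457514 - x{\left(\left(-8\right) \left(-1\right) - \left(- 27 \left(4 + 6 \cdot 6\right) - -115\right) \right)} = 4457514 - \left(\left(-8\right) \left(-1\right) - \left(- 27 \left(4 + 6 \cdot 6\right) - -115\right)\right)^{2} = 4457514 - \left(8 - \left(- 27 \left(4 + 36\right) + 115\right)\right)^{2} = 4457514 - \left(8 - \left(\left(-27\right) 40 + 115\right)\right)^{2} = 4457514 - \left(8 - \left(-1080 + 115\right)\right)^{2} = 4457514 - \left(8 - -965\right)^{2} = 4457514 - \left(8 + 965\right)^{2} = 4457514 - 973^{2} = 4457514 - 946729 = 3510785$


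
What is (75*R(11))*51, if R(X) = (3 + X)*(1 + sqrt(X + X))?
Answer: 53550 + 53550*sqrt(22) ≈ 3.0472e+5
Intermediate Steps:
R(X) = (1 + sqrt(2)*sqrt(X))*(3 + X) (R(X) = (3 + X)*(1 + sqrt(2*X)) = (3 + X)*(1 + sqrt(2)*sqrt(X)) = (1 + sqrt(2)*sqrt(X))*(3 + X))
(75*R(11))*51 = (75*(3 + 11 + sqrt(2)*11**(3/2) + 3*sqrt(2)*sqrt(11)))*51 = (75*(3 + 11 + sqrt(2)*(11*sqrt(11)) + 3*sqrt(22)))*51 = (75*(3 + 11 + 11*sqrt(22) + 3*sqrt(22)))*51 = (75*(14 + 14*sqrt(22)))*51 = (1050 + 1050*sqrt(22))*51 = 53550 + 53550*sqrt(22)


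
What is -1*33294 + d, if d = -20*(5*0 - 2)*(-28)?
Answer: -34414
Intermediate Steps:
d = -1120 (d = -20*(0 - 2)*(-28) = -20*(-2)*(-28) = 40*(-28) = -1120)
-1*33294 + d = -1*33294 - 1120 = -33294 - 1120 = -34414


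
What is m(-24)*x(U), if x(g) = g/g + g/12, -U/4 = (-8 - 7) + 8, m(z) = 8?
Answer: 80/3 ≈ 26.667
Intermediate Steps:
U = 28 (U = -4*((-8 - 7) + 8) = -4*(-15 + 8) = -4*(-7) = 28)
x(g) = 1 + g/12 (x(g) = 1 + g*(1/12) = 1 + g/12)
m(-24)*x(U) = 8*(1 + (1/12)*28) = 8*(1 + 7/3) = 8*(10/3) = 80/3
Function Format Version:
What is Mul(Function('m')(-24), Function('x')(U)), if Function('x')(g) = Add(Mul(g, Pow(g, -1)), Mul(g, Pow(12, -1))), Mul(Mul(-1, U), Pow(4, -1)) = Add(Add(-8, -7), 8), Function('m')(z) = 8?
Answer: Rational(80, 3) ≈ 26.667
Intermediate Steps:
U = 28 (U = Mul(-4, Add(Add(-8, -7), 8)) = Mul(-4, Add(-15, 8)) = Mul(-4, -7) = 28)
Function('x')(g) = Add(1, Mul(Rational(1, 12), g)) (Function('x')(g) = Add(1, Mul(g, Rational(1, 12))) = Add(1, Mul(Rational(1, 12), g)))
Mul(Function('m')(-24), Function('x')(U)) = Mul(8, Add(1, Mul(Rational(1, 12), 28))) = Mul(8, Add(1, Rational(7, 3))) = Mul(8, Rational(10, 3)) = Rational(80, 3)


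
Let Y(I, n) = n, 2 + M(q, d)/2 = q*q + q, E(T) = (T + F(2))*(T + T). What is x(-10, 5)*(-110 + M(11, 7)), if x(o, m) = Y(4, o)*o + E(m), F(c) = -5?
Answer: 15000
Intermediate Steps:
E(T) = 2*T*(-5 + T) (E(T) = (T - 5)*(T + T) = (-5 + T)*(2*T) = 2*T*(-5 + T))
M(q, d) = -4 + 2*q + 2*q**2 (M(q, d) = -4 + 2*(q*q + q) = -4 + 2*(q**2 + q) = -4 + 2*(q + q**2) = -4 + (2*q + 2*q**2) = -4 + 2*q + 2*q**2)
x(o, m) = o**2 + 2*m*(-5 + m) (x(o, m) = o*o + 2*m*(-5 + m) = o**2 + 2*m*(-5 + m))
x(-10, 5)*(-110 + M(11, 7)) = ((-10)**2 + 2*5*(-5 + 5))*(-110 + (-4 + 2*11 + 2*11**2)) = (100 + 2*5*0)*(-110 + (-4 + 22 + 2*121)) = (100 + 0)*(-110 + (-4 + 22 + 242)) = 100*(-110 + 260) = 100*150 = 15000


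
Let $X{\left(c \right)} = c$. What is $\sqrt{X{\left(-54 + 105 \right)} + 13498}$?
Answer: $\sqrt{13549} \approx 116.4$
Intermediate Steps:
$\sqrt{X{\left(-54 + 105 \right)} + 13498} = \sqrt{\left(-54 + 105\right) + 13498} = \sqrt{51 + 13498} = \sqrt{13549}$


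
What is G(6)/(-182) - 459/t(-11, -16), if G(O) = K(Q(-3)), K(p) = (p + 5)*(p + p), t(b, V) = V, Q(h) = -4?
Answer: 41833/1456 ≈ 28.731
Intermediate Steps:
K(p) = 2*p*(5 + p) (K(p) = (5 + p)*(2*p) = 2*p*(5 + p))
G(O) = -8 (G(O) = 2*(-4)*(5 - 4) = 2*(-4)*1 = -8)
G(6)/(-182) - 459/t(-11, -16) = -8/(-182) - 459/(-16) = -8*(-1/182) - 459*(-1/16) = 4/91 + 459/16 = 41833/1456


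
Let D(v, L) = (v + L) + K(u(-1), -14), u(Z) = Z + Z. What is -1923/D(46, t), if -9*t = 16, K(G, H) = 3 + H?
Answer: -17307/299 ≈ -57.883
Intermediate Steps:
u(Z) = 2*Z
t = -16/9 (t = -⅑*16 = -16/9 ≈ -1.7778)
D(v, L) = -11 + L + v (D(v, L) = (v + L) + (3 - 14) = (L + v) - 11 = -11 + L + v)
-1923/D(46, t) = -1923/(-11 - 16/9 + 46) = -1923/299/9 = -1923*9/299 = -17307/299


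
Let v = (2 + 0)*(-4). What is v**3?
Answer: -512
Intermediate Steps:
v = -8 (v = 2*(-4) = -8)
v**3 = (-8)**3 = -512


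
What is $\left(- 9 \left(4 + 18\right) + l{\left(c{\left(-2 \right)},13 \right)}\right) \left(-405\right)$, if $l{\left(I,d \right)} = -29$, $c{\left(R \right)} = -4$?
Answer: $91935$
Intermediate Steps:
$\left(- 9 \left(4 + 18\right) + l{\left(c{\left(-2 \right)},13 \right)}\right) \left(-405\right) = \left(- 9 \left(4 + 18\right) - 29\right) \left(-405\right) = \left(\left(-9\right) 22 - 29\right) \left(-405\right) = \left(-198 - 29\right) \left(-405\right) = \left(-227\right) \left(-405\right) = 91935$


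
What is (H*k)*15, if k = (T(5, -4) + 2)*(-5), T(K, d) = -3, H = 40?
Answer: 3000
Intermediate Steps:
k = 5 (k = (-3 + 2)*(-5) = -1*(-5) = 5)
(H*k)*15 = (40*5)*15 = 200*15 = 3000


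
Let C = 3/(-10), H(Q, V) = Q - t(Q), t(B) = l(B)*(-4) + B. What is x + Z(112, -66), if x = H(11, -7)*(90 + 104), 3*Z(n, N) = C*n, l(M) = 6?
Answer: 23224/5 ≈ 4644.8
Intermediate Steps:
t(B) = -24 + B (t(B) = 6*(-4) + B = -24 + B)
H(Q, V) = 24 (H(Q, V) = Q - (-24 + Q) = Q + (24 - Q) = 24)
C = -3/10 (C = 3*(-1/10) = -3/10 ≈ -0.30000)
Z(n, N) = -n/10 (Z(n, N) = (-3*n/10)/3 = -n/10)
x = 4656 (x = 24*(90 + 104) = 24*194 = 4656)
x + Z(112, -66) = 4656 - 1/10*112 = 4656 - 56/5 = 23224/5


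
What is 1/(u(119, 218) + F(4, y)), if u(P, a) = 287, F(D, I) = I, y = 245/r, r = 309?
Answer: 309/88928 ≈ 0.0034747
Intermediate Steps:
y = 245/309 ≈ 0.79288
1/(u(119, 218) + F(4, y)) = 1/(287 + 245/309) = 1/(88928/309) = 309/88928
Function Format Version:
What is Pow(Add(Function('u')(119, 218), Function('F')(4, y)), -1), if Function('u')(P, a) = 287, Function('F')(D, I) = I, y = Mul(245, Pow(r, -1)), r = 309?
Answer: Rational(309, 88928) ≈ 0.0034747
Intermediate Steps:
y = Rational(245, 309) (y = Mul(245, Pow(309, -1)) = Mul(245, Rational(1, 309)) = Rational(245, 309) ≈ 0.79288)
Pow(Add(Function('u')(119, 218), Function('F')(4, y)), -1) = Pow(Add(287, Rational(245, 309)), -1) = Pow(Rational(88928, 309), -1) = Rational(309, 88928)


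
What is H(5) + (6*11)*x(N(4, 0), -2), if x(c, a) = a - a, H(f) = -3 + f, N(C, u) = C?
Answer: 2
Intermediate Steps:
x(c, a) = 0
H(5) + (6*11)*x(N(4, 0), -2) = (-3 + 5) + (6*11)*0 = 2 + 66*0 = 2 + 0 = 2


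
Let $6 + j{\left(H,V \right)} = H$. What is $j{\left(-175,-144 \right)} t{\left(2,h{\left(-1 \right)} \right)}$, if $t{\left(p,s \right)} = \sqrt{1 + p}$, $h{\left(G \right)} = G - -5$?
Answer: $- 181 \sqrt{3} \approx -313.5$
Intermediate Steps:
$j{\left(H,V \right)} = -6 + H$
$h{\left(G \right)} = 5 + G$ ($h{\left(G \right)} = G + 5 = 5 + G$)
$j{\left(-175,-144 \right)} t{\left(2,h{\left(-1 \right)} \right)} = \left(-6 - 175\right) \sqrt{1 + 2} = - 181 \sqrt{3}$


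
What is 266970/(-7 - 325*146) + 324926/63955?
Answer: -551351056/1011704145 ≈ -0.54497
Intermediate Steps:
266970/(-7 - 325*146) + 324926/63955 = 266970/(-7 - 47450) + 324926*(1/63955) = 266970/(-47457) + 324926/63955 = 266970*(-1/47457) + 324926/63955 = -88990/15819 + 324926/63955 = -551351056/1011704145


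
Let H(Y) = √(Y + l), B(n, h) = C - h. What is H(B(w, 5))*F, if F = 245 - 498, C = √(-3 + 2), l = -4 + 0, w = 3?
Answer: -253*√(-9 + I) ≈ -42.102 - 760.17*I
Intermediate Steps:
l = -4
C = I (C = √(-1) = I ≈ 1.0*I)
B(n, h) = I - h
H(Y) = √(-4 + Y) (H(Y) = √(Y - 4) = √(-4 + Y))
F = -253
H(B(w, 5))*F = √(-4 + (I - 1*5))*(-253) = √(-4 + (I - 5))*(-253) = √(-4 + (-5 + I))*(-253) = √(-9 + I)*(-253) = -253*√(-9 + I)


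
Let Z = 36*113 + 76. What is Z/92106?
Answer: 296/6579 ≈ 0.044992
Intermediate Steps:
Z = 4144 (Z = 4068 + 76 = 4144)
Z/92106 = 4144/92106 = 4144*(1/92106) = 296/6579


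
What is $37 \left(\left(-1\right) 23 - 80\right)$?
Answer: $-3811$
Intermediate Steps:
$37 \left(\left(-1\right) 23 - 80\right) = 37 \left(-23 - 80\right) = 37 \left(-103\right) = -3811$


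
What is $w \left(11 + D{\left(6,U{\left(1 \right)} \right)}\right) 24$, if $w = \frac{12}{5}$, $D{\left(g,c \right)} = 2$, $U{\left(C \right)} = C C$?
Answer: $\frac{3744}{5} \approx 748.8$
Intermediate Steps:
$U{\left(C \right)} = C^{2}$
$w = \frac{12}{5}$ ($w = 12 \cdot \frac{1}{5} = \frac{12}{5} \approx 2.4$)
$w \left(11 + D{\left(6,U{\left(1 \right)} \right)}\right) 24 = \frac{12 \left(11 + 2\right)}{5} \cdot 24 = \frac{12}{5} \cdot 13 \cdot 24 = \frac{156}{5} \cdot 24 = \frac{3744}{5}$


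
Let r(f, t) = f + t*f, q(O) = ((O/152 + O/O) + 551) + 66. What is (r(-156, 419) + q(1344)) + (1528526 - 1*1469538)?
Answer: -112198/19 ≈ -5905.2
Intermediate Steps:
q(O) = 618 + O/152 (q(O) = ((O*(1/152) + 1) + 551) + 66 = ((O/152 + 1) + 551) + 66 = ((1 + O/152) + 551) + 66 = (552 + O/152) + 66 = 618 + O/152)
r(f, t) = f + f*t
(r(-156, 419) + q(1344)) + (1528526 - 1*1469538) = (-156*(1 + 419) + (618 + (1/152)*1344)) + (1528526 - 1*1469538) = (-156*420 + (618 + 168/19)) + (1528526 - 1469538) = (-65520 + 11910/19) + 58988 = -1232970/19 + 58988 = -112198/19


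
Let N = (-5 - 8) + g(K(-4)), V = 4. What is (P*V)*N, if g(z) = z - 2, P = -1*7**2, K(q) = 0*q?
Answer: 2940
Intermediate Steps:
K(q) = 0
P = -49 (P = -1*49 = -49)
g(z) = -2 + z
N = -15 (N = (-5 - 8) + (-2 + 0) = -13 - 2 = -15)
(P*V)*N = -49*4*(-15) = -196*(-15) = 2940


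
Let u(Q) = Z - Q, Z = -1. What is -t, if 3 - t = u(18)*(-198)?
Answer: 3759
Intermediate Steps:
u(Q) = -1 - Q
t = -3759 (t = 3 - (-1 - 1*18)*(-198) = 3 - (-1 - 18)*(-198) = 3 - (-19)*(-198) = 3 - 1*3762 = 3 - 3762 = -3759)
-t = -1*(-3759) = 3759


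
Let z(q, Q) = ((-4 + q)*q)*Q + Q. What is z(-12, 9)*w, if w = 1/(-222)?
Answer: -579/74 ≈ -7.8243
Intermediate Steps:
z(q, Q) = Q + Q*q*(-4 + q) (z(q, Q) = (q*(-4 + q))*Q + Q = Q*q*(-4 + q) + Q = Q + Q*q*(-4 + q))
w = -1/222 ≈ -0.0045045
z(-12, 9)*w = (9*(1 + (-12)**2 - 4*(-12)))*(-1/222) = (9*(1 + 144 + 48))*(-1/222) = (9*193)*(-1/222) = 1737*(-1/222) = -579/74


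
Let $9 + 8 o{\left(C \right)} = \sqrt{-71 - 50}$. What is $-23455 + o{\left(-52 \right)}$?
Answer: $- \frac{187649}{8} + \frac{11 i}{8} \approx -23456.0 + 1.375 i$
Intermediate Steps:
$o{\left(C \right)} = - \frac{9}{8} + \frac{11 i}{8}$ ($o{\left(C \right)} = - \frac{9}{8} + \frac{\sqrt{-71 - 50}}{8} = - \frac{9}{8} + \frac{\sqrt{-121}}{8} = - \frac{9}{8} + \frac{11 i}{8}$)
$-23455 + o{\left(-52 \right)} = -23455 - \left(\frac{9}{8} - \frac{11 i}{8}\right) = - \frac{187649}{8} + \frac{11 i}{8}$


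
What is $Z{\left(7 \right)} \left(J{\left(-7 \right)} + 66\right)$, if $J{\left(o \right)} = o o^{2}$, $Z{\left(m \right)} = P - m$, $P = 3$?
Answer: $1108$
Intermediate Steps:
$Z{\left(m \right)} = 3 - m$
$J{\left(o \right)} = o^{3}$
$Z{\left(7 \right)} \left(J{\left(-7 \right)} + 66\right) = \left(3 - 7\right) \left(\left(-7\right)^{3} + 66\right) = \left(3 - 7\right) \left(-343 + 66\right) = \left(-4\right) \left(-277\right) = 1108$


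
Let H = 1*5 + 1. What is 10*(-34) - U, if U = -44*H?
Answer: -76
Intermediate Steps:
H = 6 (H = 5 + 1 = 6)
U = -264 (U = -44*6 = -264)
10*(-34) - U = 10*(-34) - 1*(-264) = -340 + 264 = -76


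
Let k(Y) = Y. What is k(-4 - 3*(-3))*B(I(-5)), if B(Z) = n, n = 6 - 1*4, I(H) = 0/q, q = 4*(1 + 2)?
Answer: 10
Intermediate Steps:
q = 12 (q = 4*3 = 12)
I(H) = 0 (I(H) = 0/12 = 0*(1/12) = 0)
n = 2 (n = 6 - 4 = 2)
B(Z) = 2
k(-4 - 3*(-3))*B(I(-5)) = (-4 - 3*(-3))*2 = (-4 + 9)*2 = 5*2 = 10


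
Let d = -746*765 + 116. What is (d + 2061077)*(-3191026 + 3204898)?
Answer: 20676257616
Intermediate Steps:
d = -570574 (d = -570690 + 116 = -570574)
(d + 2061077)*(-3191026 + 3204898) = (-570574 + 2061077)*(-3191026 + 3204898) = 1490503*13872 = 20676257616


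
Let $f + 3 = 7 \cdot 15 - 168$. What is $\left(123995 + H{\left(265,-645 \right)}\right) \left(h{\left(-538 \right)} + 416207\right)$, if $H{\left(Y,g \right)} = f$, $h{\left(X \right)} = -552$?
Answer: $51511708495$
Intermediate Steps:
$f = -66$ ($f = -3 + \left(7 \cdot 15 - 168\right) = -3 + \left(105 - 168\right) = -3 - 63 = -66$)
$H{\left(Y,g \right)} = -66$
$\left(123995 + H{\left(265,-645 \right)}\right) \left(h{\left(-538 \right)} + 416207\right) = \left(123995 - 66\right) \left(-552 + 416207\right) = 123929 \cdot 415655 = 51511708495$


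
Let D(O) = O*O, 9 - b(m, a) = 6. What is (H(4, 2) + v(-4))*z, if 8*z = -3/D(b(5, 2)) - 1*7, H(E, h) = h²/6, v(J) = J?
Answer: 55/18 ≈ 3.0556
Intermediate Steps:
b(m, a) = 3 (b(m, a) = 9 - 1*6 = 9 - 6 = 3)
D(O) = O²
H(E, h) = h²/6 (H(E, h) = h²*(⅙) = h²/6)
z = -11/12 (z = (-3/(3²) - 1*7)/8 = (-3/9 - 7)/8 = (-3*⅑ - 7)/8 = (-⅓ - 7)/8 = (⅛)*(-22/3) = -11/12 ≈ -0.91667)
(H(4, 2) + v(-4))*z = ((⅙)*2² - 4)*(-11/12) = ((⅙)*4 - 4)*(-11/12) = (⅔ - 4)*(-11/12) = -10/3*(-11/12) = 55/18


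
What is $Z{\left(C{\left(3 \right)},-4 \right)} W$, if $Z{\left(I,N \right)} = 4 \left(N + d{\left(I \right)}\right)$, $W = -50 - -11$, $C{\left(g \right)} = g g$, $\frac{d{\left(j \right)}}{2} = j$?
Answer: $-2184$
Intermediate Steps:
$d{\left(j \right)} = 2 j$
$C{\left(g \right)} = g^{2}$
$W = -39$ ($W = -50 + \left(-2 + 13\right) = -50 + 11 = -39$)
$Z{\left(I,N \right)} = 4 N + 8 I$ ($Z{\left(I,N \right)} = 4 \left(N + 2 I\right) = 4 N + 8 I$)
$Z{\left(C{\left(3 \right)},-4 \right)} W = \left(4 \left(-4\right) + 8 \cdot 3^{2}\right) \left(-39\right) = \left(-16 + 8 \cdot 9\right) \left(-39\right) = \left(-16 + 72\right) \left(-39\right) = 56 \left(-39\right) = -2184$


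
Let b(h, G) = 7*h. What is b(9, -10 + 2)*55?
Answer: 3465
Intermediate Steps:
b(9, -10 + 2)*55 = (7*9)*55 = 63*55 = 3465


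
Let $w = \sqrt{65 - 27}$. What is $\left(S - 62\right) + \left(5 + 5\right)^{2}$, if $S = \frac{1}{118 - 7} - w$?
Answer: $\frac{4219}{111} - \sqrt{38} \approx 31.845$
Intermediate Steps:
$w = \sqrt{38} \approx 6.1644$
$S = \frac{1}{111} - \sqrt{38}$ ($S = \frac{1}{118 - 7} - \sqrt{38} = \frac{1}{111} - \sqrt{38} \approx -6.1554$)
$\left(S - 62\right) + \left(5 + 5\right)^{2} = \left(\left(\frac{1}{111} - \sqrt{38}\right) - 62\right) + \left(5 + 5\right)^{2} = \left(- \frac{6881}{111} - \sqrt{38}\right) + 10^{2} = \left(- \frac{6881}{111} - \sqrt{38}\right) + 100 = \frac{4219}{111} - \sqrt{38}$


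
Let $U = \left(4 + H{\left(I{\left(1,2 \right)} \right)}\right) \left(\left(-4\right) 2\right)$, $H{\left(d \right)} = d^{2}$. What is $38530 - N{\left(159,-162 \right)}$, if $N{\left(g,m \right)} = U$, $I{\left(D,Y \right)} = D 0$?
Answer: $38562$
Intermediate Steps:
$I{\left(D,Y \right)} = 0$
$U = -32$ ($U = \left(4 + 0^{2}\right) \left(\left(-4\right) 2\right) = \left(4 + 0\right) \left(-8\right) = 4 \left(-8\right) = -32$)
$N{\left(g,m \right)} = -32$
$38530 - N{\left(159,-162 \right)} = 38530 - -32 = 38530 + 32 = 38562$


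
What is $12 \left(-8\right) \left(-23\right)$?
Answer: $2208$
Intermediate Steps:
$12 \left(-8\right) \left(-23\right) = \left(-96\right) \left(-23\right) = 2208$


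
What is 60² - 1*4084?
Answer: -484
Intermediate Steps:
60² - 1*4084 = 3600 - 4084 = -484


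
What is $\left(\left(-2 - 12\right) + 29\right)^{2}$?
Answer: $225$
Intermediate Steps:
$\left(\left(-2 - 12\right) + 29\right)^{2} = \left(-14 + 29\right)^{2} = 15^{2} = 225$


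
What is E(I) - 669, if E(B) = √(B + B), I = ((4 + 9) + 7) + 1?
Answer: -669 + √42 ≈ -662.52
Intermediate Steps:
I = 21 (I = (13 + 7) + 1 = 20 + 1 = 21)
E(B) = √2*√B (E(B) = √(2*B) = √2*√B)
E(I) - 669 = √2*√21 - 669 = √42 - 669 = -669 + √42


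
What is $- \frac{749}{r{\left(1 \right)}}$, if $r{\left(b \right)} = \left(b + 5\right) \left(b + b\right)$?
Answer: $- \frac{749}{12} \approx -62.417$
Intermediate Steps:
$r{\left(b \right)} = 2 b \left(5 + b\right)$ ($r{\left(b \right)} = \left(5 + b\right) 2 b = 2 b \left(5 + b\right)$)
$- \frac{749}{r{\left(1 \right)}} = - \frac{749}{2 \cdot 1 \left(5 + 1\right)} = - \frac{749}{2 \cdot 1 \cdot 6} = - \frac{749}{12}$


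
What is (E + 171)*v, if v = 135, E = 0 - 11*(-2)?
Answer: 26055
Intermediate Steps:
E = 22 (E = 0 + 22 = 22)
(E + 171)*v = (22 + 171)*135 = 193*135 = 26055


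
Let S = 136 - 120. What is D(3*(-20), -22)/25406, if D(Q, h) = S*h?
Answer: -176/12703 ≈ -0.013855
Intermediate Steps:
S = 16
D(Q, h) = 16*h
D(3*(-20), -22)/25406 = (16*(-22))/25406 = -352*1/25406 = -176/12703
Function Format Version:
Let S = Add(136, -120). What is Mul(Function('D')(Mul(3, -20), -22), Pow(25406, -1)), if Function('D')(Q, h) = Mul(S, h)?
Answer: Rational(-176, 12703) ≈ -0.013855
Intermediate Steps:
S = 16
Function('D')(Q, h) = Mul(16, h)
Mul(Function('D')(Mul(3, -20), -22), Pow(25406, -1)) = Mul(Mul(16, -22), Pow(25406, -1)) = Mul(-352, Rational(1, 25406)) = Rational(-176, 12703)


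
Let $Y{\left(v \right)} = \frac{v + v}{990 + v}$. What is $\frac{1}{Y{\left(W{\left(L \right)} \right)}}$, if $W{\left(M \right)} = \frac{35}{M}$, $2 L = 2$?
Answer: $\frac{205}{14} \approx 14.643$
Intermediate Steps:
$L = 1$ ($L = \frac{1}{2} \cdot 2 = 1$)
$Y{\left(v \right)} = \frac{2 v}{990 + v}$
$\frac{1}{Y{\left(W{\left(L \right)} \right)}} = \frac{1}{2 \cdot \frac{35}{1} \frac{1}{990 + \frac{35}{1}}} = \frac{1}{2 \cdot 35 \cdot 1 \frac{1}{990 + 35 \cdot 1}} = \frac{1}{2 \cdot 35 \frac{1}{990 + 35}} = \frac{1}{2 \cdot 35 \cdot \frac{1}{1025}} = \frac{1}{\frac{14}{205}} = \frac{205}{14}$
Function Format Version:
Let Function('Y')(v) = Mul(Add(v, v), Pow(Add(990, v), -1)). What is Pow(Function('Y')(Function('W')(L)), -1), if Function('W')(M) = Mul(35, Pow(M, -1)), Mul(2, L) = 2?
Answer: Rational(205, 14) ≈ 14.643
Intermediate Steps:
L = 1 (L = Mul(Rational(1, 2), 2) = 1)
Function('Y')(v) = Mul(2, v, Pow(Add(990, v), -1)) (Function('Y')(v) = Mul(Mul(2, v), Pow(Add(990, v), -1)) = Mul(2, v, Pow(Add(990, v), -1)))
Pow(Function('Y')(Function('W')(L)), -1) = Pow(Mul(2, Mul(35, Pow(1, -1)), Pow(Add(990, Mul(35, Pow(1, -1))), -1)), -1) = Pow(Mul(2, Mul(35, 1), Pow(Add(990, Mul(35, 1)), -1)), -1) = Pow(Mul(2, 35, Pow(Add(990, 35), -1)), -1) = Pow(Mul(2, 35, Pow(1025, -1)), -1) = Pow(Mul(2, 35, Rational(1, 1025)), -1) = Pow(Rational(14, 205), -1) = Rational(205, 14)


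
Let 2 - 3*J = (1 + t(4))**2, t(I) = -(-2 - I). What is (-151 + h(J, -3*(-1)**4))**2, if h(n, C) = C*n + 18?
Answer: 7396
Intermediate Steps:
t(I) = 2 + I
J = -47/3 (J = 2/3 - (1 + (2 + 4))**2/3 = 2/3 - (1 + 6)**2/3 = 2/3 - 1/3*7**2 = 2/3 - 1/3*49 = 2/3 - 49/3 = -47/3 ≈ -15.667)
h(n, C) = 18 + C*n
(-151 + h(J, -3*(-1)**4))**2 = (-151 + (18 - 3*(-1)**4*(-47/3)))**2 = (-151 + (18 - 3*1*(-47/3)))**2 = (-151 + (18 - 3*(-47/3)))**2 = (-151 + (18 + 47))**2 = (-151 + 65)**2 = (-86)**2 = 7396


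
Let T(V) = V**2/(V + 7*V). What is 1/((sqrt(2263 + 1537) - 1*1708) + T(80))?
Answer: -849/1439702 - 5*sqrt(38)/1439702 ≈ -0.00061111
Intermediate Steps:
T(V) = V/8 (T(V) = V**2/((8*V)) = (1/(8*V))*V**2 = V/8)
1/((sqrt(2263 + 1537) - 1*1708) + T(80)) = 1/((sqrt(2263 + 1537) - 1*1708) + (1/8)*80) = 1/((sqrt(3800) - 1708) + 10) = 1/((10*sqrt(38) - 1708) + 10) = 1/((-1708 + 10*sqrt(38)) + 10) = 1/(-1698 + 10*sqrt(38))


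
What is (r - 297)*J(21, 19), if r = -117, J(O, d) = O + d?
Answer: -16560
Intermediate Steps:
(r - 297)*J(21, 19) = (-117 - 297)*(21 + 19) = -414*40 = -16560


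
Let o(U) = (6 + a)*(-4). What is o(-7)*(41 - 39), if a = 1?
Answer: -56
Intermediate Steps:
o(U) = -28 (o(U) = (6 + 1)*(-4) = 7*(-4) = -28)
o(-7)*(41 - 39) = -28*(41 - 39) = -28*2 = -56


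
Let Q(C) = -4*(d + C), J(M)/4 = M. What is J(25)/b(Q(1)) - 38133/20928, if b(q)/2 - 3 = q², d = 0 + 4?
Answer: -4773733/2811328 ≈ -1.6980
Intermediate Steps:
d = 4
J(M) = 4*M
Q(C) = -16 - 4*C (Q(C) = -4*(4 + C) = -16 - 4*C)
b(q) = 6 + 2*q²
J(25)/b(Q(1)) - 38133/20928 = (4*25)/(6 + 2*(-16 - 4*1)²) - 38133/20928 = 100/(6 + 2*(-16 - 4)²) - 38133*1/20928 = 100/(6 + 2*(-20)²) - 12711/6976 = 100/(6 + 2*400) - 12711/6976 = 100/(6 + 800) - 12711/6976 = 100/806 - 12711/6976 = 100*(1/806) - 12711/6976 = 50/403 - 12711/6976 = -4773733/2811328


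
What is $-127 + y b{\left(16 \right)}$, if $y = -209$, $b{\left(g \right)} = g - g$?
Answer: $-127$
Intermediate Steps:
$b{\left(g \right)} = 0$
$-127 + y b{\left(16 \right)} = -127 - 0 = -127 + 0 = -127$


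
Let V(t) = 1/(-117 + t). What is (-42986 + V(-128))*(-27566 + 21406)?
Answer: 1853556496/7 ≈ 2.6479e+8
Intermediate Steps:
(-42986 + V(-128))*(-27566 + 21406) = (-42986 + 1/(-117 - 128))*(-27566 + 21406) = (-42986 + 1/(-245))*(-6160) = (-42986 - 1/245)*(-6160) = -10531571/245*(-6160) = 1853556496/7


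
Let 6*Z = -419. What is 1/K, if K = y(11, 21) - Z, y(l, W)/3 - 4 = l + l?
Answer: 6/887 ≈ 0.0067644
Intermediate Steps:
Z = -419/6 (Z = (1/6)*(-419) = -419/6 ≈ -69.833)
y(l, W) = 12 + 6*l (y(l, W) = 12 + 3*(l + l) = 12 + 3*(2*l) = 12 + 6*l)
K = 887/6 (K = (12 + 6*11) - 1*(-419/6) = (12 + 66) + 419/6 = 78 + 419/6 = 887/6 ≈ 147.83)
1/K = 1/(887/6) = 6/887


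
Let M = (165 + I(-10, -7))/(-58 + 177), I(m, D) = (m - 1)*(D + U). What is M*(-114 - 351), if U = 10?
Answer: -61380/119 ≈ -515.80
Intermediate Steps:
I(m, D) = (-1 + m)*(10 + D) (I(m, D) = (m - 1)*(D + 10) = (-1 + m)*(10 + D))
M = 132/119 (M = (165 + (-10 - 1*(-7) + 10*(-10) - 7*(-10)))/(-58 + 177) = (165 + (-10 + 7 - 100 + 70))/119 = (165 - 33)*(1/119) = 132*(1/119) = 132/119 ≈ 1.1092)
M*(-114 - 351) = 132*(-114 - 351)/119 = (132/119)*(-465) = -61380/119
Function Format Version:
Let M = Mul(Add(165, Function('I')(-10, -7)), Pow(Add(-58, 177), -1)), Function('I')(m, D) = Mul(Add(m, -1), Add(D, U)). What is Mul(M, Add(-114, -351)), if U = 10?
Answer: Rational(-61380, 119) ≈ -515.80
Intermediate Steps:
Function('I')(m, D) = Mul(Add(-1, m), Add(10, D)) (Function('I')(m, D) = Mul(Add(m, -1), Add(D, 10)) = Mul(Add(-1, m), Add(10, D)))
M = Rational(132, 119) (M = Mul(Add(165, Add(-10, Mul(-1, -7), Mul(10, -10), Mul(-7, -10))), Pow(Add(-58, 177), -1)) = Mul(Add(165, Add(-10, 7, -100, 70)), Pow(119, -1)) = Mul(Add(165, -33), Rational(1, 119)) = Mul(132, Rational(1, 119)) = Rational(132, 119) ≈ 1.1092)
Mul(M, Add(-114, -351)) = Mul(Rational(132, 119), Add(-114, -351)) = Mul(Rational(132, 119), -465) = Rational(-61380, 119)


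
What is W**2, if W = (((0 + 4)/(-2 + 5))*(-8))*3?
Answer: 1024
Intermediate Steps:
W = -32 (W = ((4/3)*(-8))*3 = -32/3*3 = -32)
W**2 = (-32)**2 = 1024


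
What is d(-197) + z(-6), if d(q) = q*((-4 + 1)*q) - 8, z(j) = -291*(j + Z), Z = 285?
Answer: -197624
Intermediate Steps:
z(j) = -82935 - 291*j (z(j) = -291*(j + 285) = -291*(285 + j) = -82935 - 291*j)
d(q) = -8 - 3*q² (d(q) = q*(-3*q) - 8 = -3*q² - 8 = -8 - 3*q²)
d(-197) + z(-6) = (-8 - 3*(-197)²) + (-82935 - 291*(-6)) = (-8 - 3*38809) + (-82935 + 1746) = (-8 - 116427) - 81189 = -116435 - 81189 = -197624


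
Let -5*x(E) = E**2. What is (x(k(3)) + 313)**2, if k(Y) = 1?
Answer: 2446096/25 ≈ 97844.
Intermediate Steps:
x(E) = -E**2/5
(x(k(3)) + 313)**2 = (-1/5*1**2 + 313)**2 = (-1/5*1 + 313)**2 = (-1/5 + 313)**2 = (1564/5)**2 = 2446096/25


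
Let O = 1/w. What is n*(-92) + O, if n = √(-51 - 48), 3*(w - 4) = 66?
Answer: 1/26 - 276*I*√11 ≈ 0.038462 - 915.39*I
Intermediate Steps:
w = 26 (w = 4 + (⅓)*66 = 4 + 22 = 26)
n = 3*I*√11 (n = √(-99) = 3*I*√11 ≈ 9.9499*I)
O = 1/26 ≈ 0.038462
n*(-92) + O = (3*I*√11)*(-92) + 1/26 = -276*I*√11 + 1/26 = 1/26 - 276*I*√11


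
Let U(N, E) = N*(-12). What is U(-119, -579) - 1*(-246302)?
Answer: 247730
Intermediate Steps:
U(N, E) = -12*N
U(-119, -579) - 1*(-246302) = -12*(-119) - 1*(-246302) = 1428 + 246302 = 247730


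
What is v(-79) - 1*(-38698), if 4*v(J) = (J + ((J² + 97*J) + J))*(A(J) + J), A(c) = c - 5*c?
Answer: -54917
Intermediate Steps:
A(c) = -4*c
v(J) = -3*J*(J² + 99*J)/4 (v(J) = ((J + ((J² + 97*J) + J))*(-4*J + J))/4 = ((J + (J² + 98*J))*(-3*J))/4 = ((J² + 99*J)*(-3*J))/4 = (-3*J*(J² + 99*J))/4 = -3*J*(J² + 99*J)/4)
v(-79) - 1*(-38698) = (¾)*(-79)²*(-99 - 1*(-79)) - 1*(-38698) = (¾)*6241*(-99 + 79) + 38698 = (¾)*6241*(-20) + 38698 = -93615 + 38698 = -54917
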